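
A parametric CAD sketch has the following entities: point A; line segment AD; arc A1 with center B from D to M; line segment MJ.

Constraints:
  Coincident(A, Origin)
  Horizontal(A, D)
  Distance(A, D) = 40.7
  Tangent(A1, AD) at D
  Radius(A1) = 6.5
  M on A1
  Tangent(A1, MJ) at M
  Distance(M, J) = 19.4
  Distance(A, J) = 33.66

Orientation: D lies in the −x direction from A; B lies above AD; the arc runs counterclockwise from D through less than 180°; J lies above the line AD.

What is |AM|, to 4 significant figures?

35.06

A is at the origin; A and D share the same y with |AD| = 40.7 and D on the −x side, so D = (-40.70, 0.000). The tangent condition forces BD to be normal to AD, so B = D + (0, 6.5) = (-40.70, 6.500). Since BM ⟂ MJ (tangency), |BJ| = √(6.5² + 19.4²) = 20.46 regardless of where M sits on A1. So J lies on both circle(A, 33.66) and circle(B, 20.46); the above-AD intersection is J = (-26.29, 21.02). M is the foot of the tangent from J: M = (-34.87, 3.624).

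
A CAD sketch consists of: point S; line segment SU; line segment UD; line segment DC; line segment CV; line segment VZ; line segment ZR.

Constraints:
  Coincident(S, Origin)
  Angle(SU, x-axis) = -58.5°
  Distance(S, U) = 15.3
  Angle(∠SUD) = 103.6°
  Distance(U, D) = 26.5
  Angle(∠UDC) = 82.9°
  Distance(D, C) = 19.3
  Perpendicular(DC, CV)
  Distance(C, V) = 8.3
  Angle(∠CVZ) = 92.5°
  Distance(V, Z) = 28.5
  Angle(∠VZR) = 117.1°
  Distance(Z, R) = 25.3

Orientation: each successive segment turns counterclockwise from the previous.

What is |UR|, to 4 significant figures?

46.09

S is at the origin; SU runs at -58.5° with length 15.3, so U = (7.994, -13.05). ∠SUD = 103.6° gives UD at 17.90° from the x-axis; with |UD| = 26.5, D = (33.21, -4.900). ∠UDC = 82.9° gives DC at 115.0° from the x-axis; with |DC| = 19.3, C = (25.05, 12.59). The perpendicularity gives CV at right angles to DC, so CV runs at -155.0°; with |CV| = 8.3, V = (17.53, 9.084). ∠CVZ = 92.5° gives VZ at -67.50° from the x-axis; with |VZ| = 28.5, Z = (28.44, -17.25). ∠VZR = 117.1° gives ZR at -4.600° from the x-axis; with |ZR| = 25.3, R = (53.66, -19.28). Then |UR| = |R − U| = 46.09.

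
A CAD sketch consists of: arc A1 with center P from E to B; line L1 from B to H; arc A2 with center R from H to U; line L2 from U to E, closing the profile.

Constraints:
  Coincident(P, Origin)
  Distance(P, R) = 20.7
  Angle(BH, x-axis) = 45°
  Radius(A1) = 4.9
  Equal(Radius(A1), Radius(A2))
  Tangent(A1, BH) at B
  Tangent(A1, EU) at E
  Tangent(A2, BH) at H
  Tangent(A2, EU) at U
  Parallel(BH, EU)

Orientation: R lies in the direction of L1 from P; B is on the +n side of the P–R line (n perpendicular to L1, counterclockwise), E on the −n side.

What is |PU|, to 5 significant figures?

21.272

Tangency of A1 to both parallel lines with radius 4.9 puts B and E at P ± 4.9·n: B = (-3.4648, 3.4648), E = (3.4648, -3.4648). Equal radii place H and U the same way about R: H = R + 4.9·n = (11.172, 18.102), U = R − 4.9·n = (18.102, 11.172). Then |PU| = |U − P| = 21.272.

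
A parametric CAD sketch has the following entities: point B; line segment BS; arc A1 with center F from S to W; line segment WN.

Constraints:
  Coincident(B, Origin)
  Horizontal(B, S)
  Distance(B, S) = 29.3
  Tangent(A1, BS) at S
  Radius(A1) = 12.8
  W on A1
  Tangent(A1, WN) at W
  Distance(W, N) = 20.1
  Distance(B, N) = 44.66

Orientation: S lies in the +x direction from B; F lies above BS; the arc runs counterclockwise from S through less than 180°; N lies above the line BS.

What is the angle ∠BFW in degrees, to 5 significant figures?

162.90°

B is at the origin; BS is horizontal with |BS| = 29.3 and S on the +x side, so S = (29.300, 0.0000). Since A1 is tangent to BS there, FS ⟂ BS, so F = S + (0, 12.8) = (29.300, 12.800). Since FW ⟂ WN (tangency), |FN| = √(12.8² + 20.1²) = 23.830 regardless of where W sits on A1. So N lies on both circle(B, 44.66) and circle(F, 23.830); the above-BS intersection is N = (25.896, 36.385). W is the foot of the tangent from N: W = (39.004, 21.147).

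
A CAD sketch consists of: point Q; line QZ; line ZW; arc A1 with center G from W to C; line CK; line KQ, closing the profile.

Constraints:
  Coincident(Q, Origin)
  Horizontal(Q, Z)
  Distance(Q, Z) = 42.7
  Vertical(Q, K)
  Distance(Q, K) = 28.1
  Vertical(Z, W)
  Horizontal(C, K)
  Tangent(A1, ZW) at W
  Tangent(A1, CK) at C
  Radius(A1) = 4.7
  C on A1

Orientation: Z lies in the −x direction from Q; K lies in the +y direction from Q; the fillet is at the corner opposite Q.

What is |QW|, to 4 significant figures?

48.69

Q is at the origin; Q and Z share the same y with |QZ| = 42.7 and Z on the −x side, so Z = (-42.70, 0.000). QK is vertical with |QK| = 28.1 and K on the +y side, so K = (0.000, 28.10). The virtual corner opposite Q is at (-42.70, 28.10). The tangent condition forces GW to be normal to ZW and since A1 is tangent to CK there, GC ⟂ CK, with radius 4.7, so the center G sits 4.7 in from both sides at G = (-38.00, 23.40). That places the tangent points at W = (-42.70, 23.40) on ZW and C = (-38.00, 28.10) on CK. Then |QW| = |W − Q| = 48.69.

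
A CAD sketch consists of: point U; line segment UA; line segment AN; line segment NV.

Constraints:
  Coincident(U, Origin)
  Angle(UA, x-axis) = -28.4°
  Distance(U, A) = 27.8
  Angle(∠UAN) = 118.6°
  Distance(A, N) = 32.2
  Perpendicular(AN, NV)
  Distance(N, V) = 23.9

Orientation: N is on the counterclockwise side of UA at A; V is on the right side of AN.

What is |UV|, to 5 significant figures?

66.367

U is at the origin; UA runs at -28.4° with length 27.8, so A = 27.8·(cos -28.4°, sin -28.4°) = (24.454, -13.222). ∠UAN = 118.6°, so AN runs at -28.4° + (180° − 118.6°) = 33.000° from the x-axis; with |AN| = 32.2, N = A + 32.2·(cos 33.000°, sin 33.000°) = (51.459, 4.3150). AN ⟂ NV; with |NV| = 23.9 on the right of AN, V = N + 23.9·(0.54464, -0.83867) = (64.476, -15.729). Then |UV| = |V − U| = 66.367.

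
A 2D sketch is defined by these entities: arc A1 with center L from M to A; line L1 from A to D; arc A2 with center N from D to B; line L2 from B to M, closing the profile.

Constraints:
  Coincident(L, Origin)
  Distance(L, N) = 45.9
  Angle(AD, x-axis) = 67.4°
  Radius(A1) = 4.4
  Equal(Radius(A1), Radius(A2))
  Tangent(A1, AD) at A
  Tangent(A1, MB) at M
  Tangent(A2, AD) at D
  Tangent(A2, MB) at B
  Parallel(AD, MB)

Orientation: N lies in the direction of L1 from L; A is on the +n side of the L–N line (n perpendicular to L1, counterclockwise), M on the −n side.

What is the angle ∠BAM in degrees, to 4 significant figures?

79.15°

The slot axis is L1's direction at 67.4°, so u = (cos 67.4°, sin 67.4°) = (0.3843, 0.9232) and n = (−sin 67.4°, cos 67.4°) = (-0.9232, 0.3843). L is at the origin and N lies 45.9 along u from L, so N = 45.9·u = (17.64, 42.38). Tangency of A1 to both parallel lines with radius 4.4 puts A and M at L ± 4.4·n: A = (-4.062, 1.691), M = (4.062, -1.691). Equal radii place D and B the same way about N: D = N + 4.4·n = (13.58, 44.07), B = N − 4.4·n = (21.70, 40.68). Then cos ∠BAM = AB·AM / (|AB||AM|), giving 79.15°.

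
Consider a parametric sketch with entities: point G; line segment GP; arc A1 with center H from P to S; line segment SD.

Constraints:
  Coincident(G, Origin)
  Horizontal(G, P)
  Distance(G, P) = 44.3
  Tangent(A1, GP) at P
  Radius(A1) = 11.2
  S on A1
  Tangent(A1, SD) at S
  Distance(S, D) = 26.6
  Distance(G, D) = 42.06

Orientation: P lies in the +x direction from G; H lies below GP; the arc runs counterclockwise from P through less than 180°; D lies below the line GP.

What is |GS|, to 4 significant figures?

34.52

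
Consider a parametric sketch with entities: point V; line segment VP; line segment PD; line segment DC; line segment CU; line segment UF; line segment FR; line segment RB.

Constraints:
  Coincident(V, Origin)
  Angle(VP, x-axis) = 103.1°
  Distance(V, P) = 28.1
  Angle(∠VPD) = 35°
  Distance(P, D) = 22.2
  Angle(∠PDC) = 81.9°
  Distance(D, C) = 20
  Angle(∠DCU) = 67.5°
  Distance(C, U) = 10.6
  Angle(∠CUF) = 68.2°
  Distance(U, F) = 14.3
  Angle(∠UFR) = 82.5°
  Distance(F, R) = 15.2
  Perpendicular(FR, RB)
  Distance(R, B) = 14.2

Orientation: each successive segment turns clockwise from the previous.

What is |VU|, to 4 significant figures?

12.87

V is at the origin; VP runs at 103.1° with length 28.1, so P = (-6.369, 27.37). ∠VPD = 35.0° gives PD at -41.90° from the x-axis; with |PD| = 22.2, D = (10.15, 12.54). ∠PDC = 81.9° gives DC at -140.0° from the x-axis; with |DC| = 20.0, C = (-5.166, -0.3129). ∠DCU = 67.5° gives CU at 107.5° from the x-axis; with |CU| = 10.6, U = (-8.354, 9.796). Then |VU| = |U − V| = 12.87.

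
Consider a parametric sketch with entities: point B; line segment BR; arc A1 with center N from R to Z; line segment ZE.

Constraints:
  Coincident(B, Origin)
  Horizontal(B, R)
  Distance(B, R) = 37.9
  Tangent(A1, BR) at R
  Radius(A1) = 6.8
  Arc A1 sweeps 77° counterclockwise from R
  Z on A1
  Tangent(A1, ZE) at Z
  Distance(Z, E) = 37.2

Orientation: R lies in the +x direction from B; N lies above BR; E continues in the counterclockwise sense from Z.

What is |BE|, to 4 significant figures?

67.24

B is at the origin; B and R share the same y with |BR| = 37.9 and R on the +x side, so R = (37.90, 0.000). The tangent condition forces NR to be normal to BR, so N = R + (0, 6.8) = (37.90, 6.800). On A1, R sits at bearing -90° from N; a 77° counterclockwise sweep puts Z at bearing -13°, so Z = N + 6.8·(cos -13°, sin -13°) = (44.53, 5.270). The tangent condition forces NZ to be normal to ZE, so ZE runs along (−sin -13°, cos -13°); with |ZE| = 37.2, E = (52.89, 41.52). Then |BE| = |E − B| = 67.24.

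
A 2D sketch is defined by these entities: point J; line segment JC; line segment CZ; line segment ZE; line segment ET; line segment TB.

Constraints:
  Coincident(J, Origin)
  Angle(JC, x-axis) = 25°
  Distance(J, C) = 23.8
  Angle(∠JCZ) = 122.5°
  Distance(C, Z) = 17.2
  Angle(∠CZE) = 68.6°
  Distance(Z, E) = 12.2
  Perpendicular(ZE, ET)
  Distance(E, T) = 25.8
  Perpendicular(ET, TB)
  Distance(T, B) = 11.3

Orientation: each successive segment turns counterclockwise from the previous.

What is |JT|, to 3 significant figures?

18.2

J is at the origin; JC runs at 25.0° with length 23.8, so C = (21.6, 10.1). ∠JCZ = 122.5° gives CZ at 82.5° from the x-axis; with |CZ| = 17.2, Z = (23.8, 27.1). ∠CZE = 68.6° gives ZE at -166° from the x-axis; with |ZE| = 12.2, E = (12.0, 24.2). The perpendicularity gives ET at right angles to ZE, so ET runs at -76.1°; with |ET| = 25.8, T = (18.2, -0.864). Then |JT| = |T − J| = 18.2.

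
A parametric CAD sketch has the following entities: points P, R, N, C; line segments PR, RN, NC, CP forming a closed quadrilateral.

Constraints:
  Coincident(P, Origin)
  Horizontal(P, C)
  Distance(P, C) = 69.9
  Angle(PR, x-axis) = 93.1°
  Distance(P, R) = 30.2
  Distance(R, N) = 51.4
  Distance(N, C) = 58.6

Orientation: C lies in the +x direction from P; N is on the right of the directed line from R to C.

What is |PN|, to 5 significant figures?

23.572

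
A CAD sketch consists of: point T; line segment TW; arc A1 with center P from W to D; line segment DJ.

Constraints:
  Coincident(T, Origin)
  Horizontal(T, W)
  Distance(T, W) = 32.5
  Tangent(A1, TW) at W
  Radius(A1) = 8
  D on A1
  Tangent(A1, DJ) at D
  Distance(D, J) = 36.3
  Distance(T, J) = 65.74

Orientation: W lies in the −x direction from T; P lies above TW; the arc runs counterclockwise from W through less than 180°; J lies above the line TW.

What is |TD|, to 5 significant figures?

30.197

T is at the origin; TW is horizontal with |TW| = 32.5 and W on the −x side, so W = (-32.500, 0.0000). Since A1 is tangent to TW there, PW ⟂ TW, so P = W + (0, 8) = (-32.500, 8.0000). Since PD ⟂ DJ (tangency), |PJ| = √(8.0² + 36.3²) = 37.171 regardless of where D sits on A1. So J lies on both circle(T, 65.74) and circle(P, 37.171); the above-TW intersection is J = (-52.838, 39.113). D is the foot of the tangent from J: D = (-26.903, 13.716).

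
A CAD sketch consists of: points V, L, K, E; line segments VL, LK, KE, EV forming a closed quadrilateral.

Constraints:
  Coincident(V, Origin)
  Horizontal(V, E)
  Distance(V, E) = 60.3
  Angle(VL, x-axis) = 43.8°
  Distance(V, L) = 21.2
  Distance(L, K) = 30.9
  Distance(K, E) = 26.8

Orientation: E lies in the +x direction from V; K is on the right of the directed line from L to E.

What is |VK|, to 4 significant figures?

36.23

Checks: |LK| = 30.90 ✓; |KE| = 26.80 ✓.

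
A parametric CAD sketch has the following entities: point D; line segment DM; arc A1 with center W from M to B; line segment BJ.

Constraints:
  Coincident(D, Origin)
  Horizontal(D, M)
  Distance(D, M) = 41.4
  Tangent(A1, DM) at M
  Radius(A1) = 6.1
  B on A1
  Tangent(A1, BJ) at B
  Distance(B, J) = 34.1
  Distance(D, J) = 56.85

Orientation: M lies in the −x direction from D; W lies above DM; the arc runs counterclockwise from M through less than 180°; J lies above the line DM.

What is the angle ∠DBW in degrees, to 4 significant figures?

161.7°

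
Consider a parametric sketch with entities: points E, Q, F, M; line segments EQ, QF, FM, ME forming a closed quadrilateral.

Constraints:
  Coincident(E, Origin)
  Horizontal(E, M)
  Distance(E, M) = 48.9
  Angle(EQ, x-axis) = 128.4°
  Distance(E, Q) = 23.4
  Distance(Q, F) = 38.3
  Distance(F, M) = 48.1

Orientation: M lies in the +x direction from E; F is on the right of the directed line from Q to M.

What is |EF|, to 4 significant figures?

15.88

E is at the origin; EM is horizontal with |EM| = 48.9 and M in +x, so M = (48.9, 0). EQ runs at 128.4° with |EQ| = 23.4, so Q = (-14.53, 18.34). F is determined by |QF| = 38.3 and |FM| = 48.1 together: it lies at the intersection of circle(Q, 38.3) and circle(M, 48.1). With |QM| = 66.03, the foot of the radical line on QM is 26.60 from Q and the perpendicular offset is √(38.3² − 26.60²) = 27.55. Taking the right-of-QM solution: F = (3.372, -15.52).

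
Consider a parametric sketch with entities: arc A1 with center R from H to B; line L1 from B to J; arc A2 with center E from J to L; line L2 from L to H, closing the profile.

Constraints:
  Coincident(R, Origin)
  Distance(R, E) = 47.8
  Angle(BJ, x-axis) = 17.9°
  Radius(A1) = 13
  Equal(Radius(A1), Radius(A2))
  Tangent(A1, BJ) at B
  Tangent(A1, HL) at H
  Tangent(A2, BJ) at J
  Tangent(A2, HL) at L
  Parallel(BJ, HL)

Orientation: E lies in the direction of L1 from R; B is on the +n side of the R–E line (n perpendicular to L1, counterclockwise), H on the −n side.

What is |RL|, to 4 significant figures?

49.54

The slot axis is L1's direction at 17.9°, so u = (cos 17.9°, sin 17.9°) = (0.9516, 0.3074) and n = (−sin 17.9°, cos 17.9°) = (-0.3074, 0.9516). R is at the origin and E lies 47.8 along u from R, so E = 47.8·u = (45.49, 14.69). Tangency of A1 to both parallel lines with radius 13.0 puts B and H at R ± 13.0·n: B = (-3.996, 12.37), H = (3.996, -12.37). Equal radii place J and L the same way about E: J = E + 13.0·n = (41.49, 27.06), L = E − 13.0·n = (49.48, 2.321). Then |RL| = |L − R| = 49.54.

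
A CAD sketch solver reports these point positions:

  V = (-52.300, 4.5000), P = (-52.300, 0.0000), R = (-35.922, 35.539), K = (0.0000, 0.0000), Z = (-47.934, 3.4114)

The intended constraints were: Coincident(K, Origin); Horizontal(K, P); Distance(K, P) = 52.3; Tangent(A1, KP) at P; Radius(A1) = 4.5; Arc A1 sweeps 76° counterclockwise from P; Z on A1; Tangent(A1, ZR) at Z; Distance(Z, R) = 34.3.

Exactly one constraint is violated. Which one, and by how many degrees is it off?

Tangent(A1, ZR) at Z — off by 6.50°.

K = (0.00, 0.00) ✓; K.y = 0.00, P.y = 0.00 ✓; |KP| = 52.30 ✓; ∠(VP, PK) = 90.00° ✓; |VP| = 4.500 ✓; bearing(V→Z) − bearing(V→P) = 76.00° ✓; |VZ| = 4.500 ✓; ∠(VZ, ZR) = 96.50° ✗; |ZR| = 34.30 ✓.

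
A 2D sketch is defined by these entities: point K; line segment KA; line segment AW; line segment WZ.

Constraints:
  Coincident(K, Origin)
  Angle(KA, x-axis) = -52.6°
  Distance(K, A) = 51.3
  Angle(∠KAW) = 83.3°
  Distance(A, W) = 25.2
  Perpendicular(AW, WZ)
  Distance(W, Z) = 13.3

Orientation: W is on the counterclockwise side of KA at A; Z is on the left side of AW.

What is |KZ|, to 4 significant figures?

42.27

K is at the origin; KA runs at -52.6° with length 51.3, so A = 51.3·(cos -52.6°, sin -52.6°) = (31.16, -40.75). ∠KAW = 83.3°, so AW runs at -52.6° + (180° − 83.3°) = 44.10° from the x-axis; with |AW| = 25.2, W = A + 25.2·(cos 44.10°, sin 44.10°) = (49.26, -23.22). AW ⟂ WZ; with |WZ| = 13.3 on the left of AW, Z = W + 13.3·(-0.6959, 0.7181) = (40.00, -13.67). Then |KZ| = |Z − K| = 42.27.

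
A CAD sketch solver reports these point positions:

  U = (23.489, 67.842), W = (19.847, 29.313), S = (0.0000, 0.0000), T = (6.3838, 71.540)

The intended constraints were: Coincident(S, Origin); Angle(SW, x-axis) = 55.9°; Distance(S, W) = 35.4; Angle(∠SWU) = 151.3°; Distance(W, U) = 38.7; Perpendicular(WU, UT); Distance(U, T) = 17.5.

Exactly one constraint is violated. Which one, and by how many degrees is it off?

Perpendicular(WU, UT) — off by 6.80°.

S = (0.00, 0.00) ✓; SW at 55.90° ✓; |SW| = 35.40 ✓; ∠SWU = 151.3° ✓; |WU| = 38.70 ✓; ∠(WU, UT) = 83.20° ✗; |UT| = 17.50 ✓.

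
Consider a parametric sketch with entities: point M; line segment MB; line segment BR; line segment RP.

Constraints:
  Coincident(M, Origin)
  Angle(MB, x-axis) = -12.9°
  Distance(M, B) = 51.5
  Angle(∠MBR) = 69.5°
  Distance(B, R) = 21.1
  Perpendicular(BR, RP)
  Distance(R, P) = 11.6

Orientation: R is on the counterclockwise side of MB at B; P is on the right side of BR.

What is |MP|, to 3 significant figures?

59.9

∠MBR = 69.5°, so BR runs at -12.9° + (180° − 69.5°) = 97.6° from the x-axis; with |BR| = 21.1, R = B + 21.1·(cos 97.6°, sin 97.6°) = (47.4, 9.42). BR is perpendicular to RP; with |RP| = 11.6 on the right of BR, P = R + 11.6·(0.991, 0.132) = (58.9, 11.0). Then |MP| = |P − M| = 59.9.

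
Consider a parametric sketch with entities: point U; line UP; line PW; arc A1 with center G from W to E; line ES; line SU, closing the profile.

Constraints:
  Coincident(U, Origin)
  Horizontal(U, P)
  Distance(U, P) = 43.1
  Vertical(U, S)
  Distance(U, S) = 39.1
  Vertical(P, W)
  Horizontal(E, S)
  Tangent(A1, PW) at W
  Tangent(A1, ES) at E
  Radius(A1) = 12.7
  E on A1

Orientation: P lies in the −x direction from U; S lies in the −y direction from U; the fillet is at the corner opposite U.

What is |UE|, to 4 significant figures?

49.53

U is at the origin; U and P share the same y with |UP| = 43.1 and P on the −x side, so P = (-43.10, 0.000). U and S share the same x with |US| = 39.1 and S on the −y side, so S = (0.000, -39.10). The virtual corner opposite U is at (-43.10, -39.10). Since A1 is tangent to PW there, GW ⟂ PW and tangency of A1 to ES means the radius GE is perpendicular to ES, with radius 12.7, so the center G sits 12.7 in from both sides at G = (-30.40, -26.40). That places the tangent points at W = (-43.10, -26.40) on PW and E = (-30.40, -39.10) on ES. Then |UE| = |E − U| = 49.53.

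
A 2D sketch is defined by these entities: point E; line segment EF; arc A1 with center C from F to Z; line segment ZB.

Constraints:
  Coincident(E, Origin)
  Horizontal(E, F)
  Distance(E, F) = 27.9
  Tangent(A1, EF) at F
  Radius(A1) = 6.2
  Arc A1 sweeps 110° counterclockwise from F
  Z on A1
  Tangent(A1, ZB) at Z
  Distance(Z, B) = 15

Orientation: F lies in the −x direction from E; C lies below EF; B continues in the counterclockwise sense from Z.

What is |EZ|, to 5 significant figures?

34.737

Tangency of A1 to EF means the radius CF is perpendicular to EF, so C = F + (0, -6.2) = (-27.900, -6.2000). On A1, F sits at bearing 90° from C; a 110° counterclockwise sweep puts Z at bearing 200°, so Z = C + 6.2·(cos 200°, sin 200°) = (-33.726, -8.3205). Then |EZ| = |Z − E| = 34.737.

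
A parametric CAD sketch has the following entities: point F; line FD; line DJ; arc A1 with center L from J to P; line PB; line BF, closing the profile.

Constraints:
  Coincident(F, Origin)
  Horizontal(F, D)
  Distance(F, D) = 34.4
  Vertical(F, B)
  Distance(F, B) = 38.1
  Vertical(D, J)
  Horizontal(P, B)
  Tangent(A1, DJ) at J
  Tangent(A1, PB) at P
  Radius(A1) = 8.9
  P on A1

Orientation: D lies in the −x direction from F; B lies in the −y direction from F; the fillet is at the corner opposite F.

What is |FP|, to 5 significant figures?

45.846

F is at the origin; F and D share the same y with |FD| = 34.4 and D on the −x side, so D = (-34.400, 0.0000). F and B share the same x with |FB| = 38.1 and B on the −y side, so B = (0.0000, -38.100). The virtual corner opposite F is at (-34.400, -38.100). Since A1 is tangent to DJ there, LJ ⟂ DJ and tangency of A1 to PB means the radius LP is perpendicular to PB, with radius 8.9, so the center L sits 8.9 in from both sides at L = (-25.500, -29.200). That places the tangent points at J = (-34.400, -29.200) on DJ and P = (-25.500, -38.100) on PB. Then |FP| = |P − F| = 45.846.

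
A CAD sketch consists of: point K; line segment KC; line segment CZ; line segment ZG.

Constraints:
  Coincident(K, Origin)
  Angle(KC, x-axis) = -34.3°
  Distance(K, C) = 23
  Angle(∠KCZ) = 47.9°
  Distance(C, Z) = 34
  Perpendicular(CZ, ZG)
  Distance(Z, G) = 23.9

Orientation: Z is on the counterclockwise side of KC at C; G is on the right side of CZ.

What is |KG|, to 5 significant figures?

44.982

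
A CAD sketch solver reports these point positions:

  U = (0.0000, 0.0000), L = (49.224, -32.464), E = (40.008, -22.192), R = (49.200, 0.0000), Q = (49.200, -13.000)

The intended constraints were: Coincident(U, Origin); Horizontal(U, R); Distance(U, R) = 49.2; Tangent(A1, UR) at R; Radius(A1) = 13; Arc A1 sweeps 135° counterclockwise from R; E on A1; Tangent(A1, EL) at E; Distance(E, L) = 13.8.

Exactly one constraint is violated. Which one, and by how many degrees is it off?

Tangent(A1, EL) at E — off by 3.10°.

U = (0.00, 0.00) ✓; U.y = 0.00, R.y = 0.00 ✓; |UR| = 49.20 ✓; ∠(QR, RU) = 90.00° ✓; |QR| = 13.00 ✓; bearing(Q→E) − bearing(Q→R) = 135.0° ✓; |QE| = 13.00 ✓; ∠(QE, EL) = 93.10° ✗; |EL| = 13.80 ✓.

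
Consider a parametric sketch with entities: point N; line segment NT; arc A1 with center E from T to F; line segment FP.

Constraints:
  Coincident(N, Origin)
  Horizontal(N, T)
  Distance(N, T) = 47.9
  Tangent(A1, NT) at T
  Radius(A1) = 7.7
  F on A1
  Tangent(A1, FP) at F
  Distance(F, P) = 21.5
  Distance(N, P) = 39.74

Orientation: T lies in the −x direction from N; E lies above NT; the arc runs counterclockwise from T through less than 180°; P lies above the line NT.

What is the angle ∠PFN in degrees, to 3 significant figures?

70.9°

N is at the origin; N and T share the same y with |NT| = 47.9 and T on the −x side, so T = (-47.9, 0.00). A1 meets NT tangentially, so ET is at right angles to NT, so E = T + (0, 7.7) = (-47.9, 7.70). Since EF ⟂ FP (tangency), |EP| = √(7.7² + 21.5²) = 22.8 regardless of where F sits on A1. So P lies on both circle(N, 39.74) and circle(E, 22.8); the above-NT intersection is P = (-31.8, 23.9). F is the foot of the tangent from P: F = (-40.9, 4.42).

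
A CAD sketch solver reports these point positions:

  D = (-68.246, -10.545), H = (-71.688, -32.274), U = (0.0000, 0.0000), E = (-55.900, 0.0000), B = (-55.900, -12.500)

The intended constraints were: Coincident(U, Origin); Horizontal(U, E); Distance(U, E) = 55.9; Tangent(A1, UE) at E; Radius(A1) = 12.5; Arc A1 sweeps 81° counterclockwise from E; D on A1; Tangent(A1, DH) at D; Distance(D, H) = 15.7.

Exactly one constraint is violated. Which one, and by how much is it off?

Distance(D, H) = 15.7 — off by 6.30.

U = (0.00, 0.00) ✓; U.y = 0.00, E.y = 0.00 ✓; |UE| = 55.90 ✓; ∠(BE, EU) = 90.00° ✓; |BE| = 12.50 ✓; bearing(B→D) − bearing(B→E) = 81.00° ✓; |BD| = 12.50 ✓; ∠(BD, DH) = 90.00° ✓; |DH| = 22.00 ✗.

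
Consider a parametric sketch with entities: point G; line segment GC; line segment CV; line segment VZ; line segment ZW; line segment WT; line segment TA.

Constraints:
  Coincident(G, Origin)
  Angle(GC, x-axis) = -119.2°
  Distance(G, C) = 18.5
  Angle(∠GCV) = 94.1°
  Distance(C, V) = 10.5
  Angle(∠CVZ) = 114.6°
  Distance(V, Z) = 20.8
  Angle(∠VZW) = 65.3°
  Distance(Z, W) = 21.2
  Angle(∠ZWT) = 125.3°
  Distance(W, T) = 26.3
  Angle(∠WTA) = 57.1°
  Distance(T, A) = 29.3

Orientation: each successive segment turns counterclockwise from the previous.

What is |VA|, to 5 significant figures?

4.1057

G is at the origin; GC runs at -119.2° with length 18.5, so C = (-9.0254, -16.149). ∠GCV = 94.1° gives CV at -33.300° from the x-axis; with |CV| = 10.5, V = (-0.24943, -21.914). ∠CVZ = 114.6° gives VZ at 32.100° from the x-axis; with |VZ| = 20.8, Z = (17.371, -10.861). ∠VZW = 65.3° gives ZW at 146.80° from the x-axis; with |ZW| = 21.2, W = (-0.36869, 0.74763). ∠ZWT = 125.3° gives WT at -158.50° from the x-axis; with |WT| = 26.3, T = (-24.839, -8.8913). ∠WTA = 57.1° gives TA at -35.600° from the x-axis; with |TA| = 29.3, A = (-1.0148, -25.948). Then |VA| = |A − V| = 4.1057.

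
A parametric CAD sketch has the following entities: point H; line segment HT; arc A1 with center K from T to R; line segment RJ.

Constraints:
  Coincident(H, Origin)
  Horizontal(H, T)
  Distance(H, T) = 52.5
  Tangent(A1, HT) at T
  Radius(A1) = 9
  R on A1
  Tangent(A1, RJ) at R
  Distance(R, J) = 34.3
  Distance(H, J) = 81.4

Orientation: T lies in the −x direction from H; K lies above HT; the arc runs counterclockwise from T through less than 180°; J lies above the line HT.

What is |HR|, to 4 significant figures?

48.92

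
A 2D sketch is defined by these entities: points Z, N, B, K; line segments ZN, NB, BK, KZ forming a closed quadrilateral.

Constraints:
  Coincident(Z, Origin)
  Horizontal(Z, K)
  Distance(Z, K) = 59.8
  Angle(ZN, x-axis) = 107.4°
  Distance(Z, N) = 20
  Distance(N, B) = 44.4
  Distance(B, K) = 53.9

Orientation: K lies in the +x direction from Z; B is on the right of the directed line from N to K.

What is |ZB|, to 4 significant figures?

24.52

Z is at the origin; Z and K share the same y with |ZK| = 59.8 and K in +x, so K = (59.8, 0). ZN runs at 107.4° with |ZN| = 20.0, so N = (-5.981, 19.08). B is determined by |NB| = 44.4 and |BK| = 53.9 together: it lies at the intersection of circle(N, 44.4) and circle(K, 53.9). With |NK| = 68.49, the foot of the radical line on NK is 27.43 from N and the perpendicular offset is √(44.4² − 27.43²) = 34.91. Taking the right-of-NK solution: B = (10.63, -22.09).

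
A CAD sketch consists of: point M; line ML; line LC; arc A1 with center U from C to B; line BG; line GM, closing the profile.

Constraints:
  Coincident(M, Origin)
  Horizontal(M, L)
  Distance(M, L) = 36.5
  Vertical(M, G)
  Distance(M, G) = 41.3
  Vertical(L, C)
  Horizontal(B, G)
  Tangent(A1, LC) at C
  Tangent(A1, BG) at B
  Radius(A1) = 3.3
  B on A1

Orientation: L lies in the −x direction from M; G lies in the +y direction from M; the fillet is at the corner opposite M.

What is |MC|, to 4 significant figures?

52.69

M is at the origin; ML is horizontal with |ML| = 36.5 and L on the −x side, so L = (-36.50, 0.000). MG is vertical with |MG| = 41.3 and G on the +y side, so G = (0.000, 41.30). The virtual corner opposite M is at (-36.50, 41.30). Since A1 is tangent to LC there, UC ⟂ LC and tangency of A1 to BG means the radius UB is perpendicular to BG, with radius 3.3, so the center U sits 3.3 in from both sides at U = (-33.20, 38.00). That places the tangent points at C = (-36.50, 38.00) on LC and B = (-33.20, 41.30) on BG. Then |MC| = |C − M| = 52.69.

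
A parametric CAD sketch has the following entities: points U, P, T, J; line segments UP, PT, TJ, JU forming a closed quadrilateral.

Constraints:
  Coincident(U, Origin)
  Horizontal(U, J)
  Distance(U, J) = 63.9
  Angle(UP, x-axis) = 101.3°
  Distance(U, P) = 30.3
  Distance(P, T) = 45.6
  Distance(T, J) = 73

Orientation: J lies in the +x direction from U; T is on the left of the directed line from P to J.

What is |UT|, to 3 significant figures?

67.5

Checks: |PT| = 45.60 ✓; |TJ| = 73.00 ✓.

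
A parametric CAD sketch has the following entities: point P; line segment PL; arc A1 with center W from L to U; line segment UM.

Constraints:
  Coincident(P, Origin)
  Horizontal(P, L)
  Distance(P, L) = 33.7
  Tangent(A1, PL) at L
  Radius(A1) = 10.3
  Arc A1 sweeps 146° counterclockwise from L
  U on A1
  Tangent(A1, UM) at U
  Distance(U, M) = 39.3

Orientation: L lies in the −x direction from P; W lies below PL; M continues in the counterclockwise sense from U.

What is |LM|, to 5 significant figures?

48.839

On A1, L sits at bearing 90° from W; a 146° counterclockwise sweep puts U at bearing 236°, so U = W + 10.3·(cos 236°, sin 236°) = (-39.460, -18.839). Tangency of A1 to UM means the radius WU is perpendicular to UM, so UM runs along (−sin 236°, cos 236°); with |UM| = 39.3, M = (-6.8785, -40.815). Then |LM| = |M − L| = 48.839.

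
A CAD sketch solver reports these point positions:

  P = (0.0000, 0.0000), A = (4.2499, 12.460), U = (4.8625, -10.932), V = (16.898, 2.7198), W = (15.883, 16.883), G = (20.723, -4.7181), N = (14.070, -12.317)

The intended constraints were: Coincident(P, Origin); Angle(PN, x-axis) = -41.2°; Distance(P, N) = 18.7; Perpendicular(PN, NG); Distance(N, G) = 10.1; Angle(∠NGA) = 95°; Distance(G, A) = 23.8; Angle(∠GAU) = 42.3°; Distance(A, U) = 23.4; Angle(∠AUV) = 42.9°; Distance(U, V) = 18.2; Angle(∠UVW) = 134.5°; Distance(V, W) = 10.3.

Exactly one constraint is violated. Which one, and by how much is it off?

Distance(V, W) = 10.3 — off by 3.90.

P = (0.00, 0.00) ✓; PN at -41.20° ✓; |PN| = 18.70 ✓; ∠(PN, NG) = 90.00° ✓; |NG| = 10.10 ✓; ∠NGA = 95.00° ✓; |GA| = 23.80 ✓; ∠GAU = 42.30° ✓; |AU| = 23.40 ✓; ∠AUV = 42.90° ✓; |UV| = 18.20 ✓; ∠UVW = 134.5° ✓; |VW| = 14.20 ✗.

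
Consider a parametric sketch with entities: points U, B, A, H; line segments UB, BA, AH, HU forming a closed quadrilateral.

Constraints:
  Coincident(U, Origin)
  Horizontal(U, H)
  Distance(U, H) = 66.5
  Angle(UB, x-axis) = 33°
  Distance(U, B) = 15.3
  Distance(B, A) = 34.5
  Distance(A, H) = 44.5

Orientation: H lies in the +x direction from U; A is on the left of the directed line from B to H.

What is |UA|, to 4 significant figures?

49.53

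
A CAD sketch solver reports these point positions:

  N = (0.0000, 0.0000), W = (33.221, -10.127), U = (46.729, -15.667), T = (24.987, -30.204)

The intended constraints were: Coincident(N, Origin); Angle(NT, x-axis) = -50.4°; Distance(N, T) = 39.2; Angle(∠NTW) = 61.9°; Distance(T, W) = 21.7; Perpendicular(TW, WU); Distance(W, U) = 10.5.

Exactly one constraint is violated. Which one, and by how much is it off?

Distance(W, U) = 10.5 — off by 4.10.

N = (0.00, 0.00) ✓; NT at -50.40° ✓; |NT| = 39.20 ✓; ∠NTW = 61.90° ✓; |TW| = 21.70 ✓; ∠(TW, WU) = 90.00° ✓; |WU| = 14.60 ✗.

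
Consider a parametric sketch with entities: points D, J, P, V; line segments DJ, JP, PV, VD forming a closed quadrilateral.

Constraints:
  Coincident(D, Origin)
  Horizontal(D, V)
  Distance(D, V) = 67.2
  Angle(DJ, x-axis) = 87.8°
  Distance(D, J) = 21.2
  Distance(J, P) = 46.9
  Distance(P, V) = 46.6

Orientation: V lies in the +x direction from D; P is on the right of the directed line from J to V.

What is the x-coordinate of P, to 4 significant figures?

24.72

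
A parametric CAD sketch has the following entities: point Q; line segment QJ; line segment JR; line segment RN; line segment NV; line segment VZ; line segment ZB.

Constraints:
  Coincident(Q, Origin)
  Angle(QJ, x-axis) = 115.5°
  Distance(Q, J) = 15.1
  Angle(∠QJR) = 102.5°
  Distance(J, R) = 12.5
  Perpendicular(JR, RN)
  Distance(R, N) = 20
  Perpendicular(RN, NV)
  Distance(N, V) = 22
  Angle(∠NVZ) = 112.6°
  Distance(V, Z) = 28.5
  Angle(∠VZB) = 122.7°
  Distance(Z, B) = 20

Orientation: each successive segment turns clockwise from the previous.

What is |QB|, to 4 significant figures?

37.94

Q is at the origin; QJ runs at 115.5° with length 15.1, so J = (-6.501, 13.63). ∠QJR = 102.5° gives JR at 38.00° from the x-axis; with |JR| = 12.5, R = (3.349, 21.32). The perpendicularity gives RN at right angles to JR, so RN runs at -52.00°; with |RN| = 20.0, N = (15.66, 5.565). The perpendicularity gives NV at right angles to RN, so NV runs at -142.0°; with |NV| = 22.0, V = (-1.674, -7.980). ∠NVZ = 112.6° gives VZ at 150.6° from the x-axis; with |VZ| = 28.5, Z = (-26.50, 6.011). ∠VZB = 122.7° gives ZB at 93.30° from the x-axis; with |ZB| = 20.0, B = (-27.65, 25.98). Then |QB| = |B − Q| = 37.94.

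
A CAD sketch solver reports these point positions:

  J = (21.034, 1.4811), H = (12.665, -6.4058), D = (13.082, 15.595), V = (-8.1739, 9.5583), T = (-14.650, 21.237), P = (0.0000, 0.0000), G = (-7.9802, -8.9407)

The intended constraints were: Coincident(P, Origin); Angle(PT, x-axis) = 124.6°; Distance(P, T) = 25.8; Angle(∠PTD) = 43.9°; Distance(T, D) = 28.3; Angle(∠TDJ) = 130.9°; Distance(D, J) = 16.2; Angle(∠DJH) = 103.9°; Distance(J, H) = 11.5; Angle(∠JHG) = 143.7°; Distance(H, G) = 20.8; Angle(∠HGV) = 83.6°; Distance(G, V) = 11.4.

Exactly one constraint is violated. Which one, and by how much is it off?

Distance(G, V) = 11.4 — off by 7.10.

P = (0.00, 0.00) ✓; PT at 124.6° ✓; |PT| = 25.80 ✓; ∠PTD = 43.90° ✓; |TD| = 28.30 ✓; ∠TDJ = 130.9° ✓; |DJ| = 16.20 ✓; ∠DJH = 103.9° ✓; |JH| = 11.50 ✓; ∠JHG = 143.7° ✓; |HG| = 20.80 ✓; ∠HGV = 83.60° ✓; |GV| = 18.50 ✗.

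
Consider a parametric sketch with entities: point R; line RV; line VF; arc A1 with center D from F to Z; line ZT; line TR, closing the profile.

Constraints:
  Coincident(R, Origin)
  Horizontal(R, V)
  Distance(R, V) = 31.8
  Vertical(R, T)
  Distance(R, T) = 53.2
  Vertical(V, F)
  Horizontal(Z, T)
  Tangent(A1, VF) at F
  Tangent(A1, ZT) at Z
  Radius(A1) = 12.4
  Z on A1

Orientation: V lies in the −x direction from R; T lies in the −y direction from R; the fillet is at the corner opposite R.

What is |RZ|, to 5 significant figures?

56.627

R is at the origin; R and V share the same y with |RV| = 31.8 and V on the −x side, so V = (-31.800, 0.0000). R and T share the same x with |RT| = 53.2 and T on the −y side, so T = (0.0000, -53.200). The virtual corner opposite R is at (-31.800, -53.200). A1 meets VF tangentially, so DF is at right angles to VF and since A1 is tangent to ZT there, DZ ⟂ ZT, with radius 12.4, so the center D sits 12.4 in from both sides at D = (-19.400, -40.800). That places the tangent points at F = (-31.800, -40.800) on VF and Z = (-19.400, -53.200) on ZT. Then |RZ| = |Z − R| = 56.627.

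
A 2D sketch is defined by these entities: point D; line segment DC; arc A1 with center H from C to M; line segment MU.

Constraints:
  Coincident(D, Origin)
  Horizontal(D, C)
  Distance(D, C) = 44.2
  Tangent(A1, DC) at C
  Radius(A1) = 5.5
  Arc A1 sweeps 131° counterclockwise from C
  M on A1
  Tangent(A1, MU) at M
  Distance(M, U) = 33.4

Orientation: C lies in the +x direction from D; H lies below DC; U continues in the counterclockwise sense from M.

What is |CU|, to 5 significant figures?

38.640

D is at the origin; DC is horizontal with |DC| = 44.2 and C on the +x side, so C = (44.200, 0.0000). Since A1 is tangent to DC there, HC ⟂ DC, so H = C + (0, -5.5) = (44.200, -5.5000). On A1, C sits at bearing 90° from H; a 131° counterclockwise sweep puts M at bearing 221°, so M = H + 5.5·(cos 221°, sin 221°) = (40.049, -9.1083). A1 meets MU tangentially, so HM is at right angles to MU, so MU runs along (−sin 221°, cos 221°); with |MU| = 33.4, U = (61.961, -34.316). Then |CU| = |U − C| = 38.640.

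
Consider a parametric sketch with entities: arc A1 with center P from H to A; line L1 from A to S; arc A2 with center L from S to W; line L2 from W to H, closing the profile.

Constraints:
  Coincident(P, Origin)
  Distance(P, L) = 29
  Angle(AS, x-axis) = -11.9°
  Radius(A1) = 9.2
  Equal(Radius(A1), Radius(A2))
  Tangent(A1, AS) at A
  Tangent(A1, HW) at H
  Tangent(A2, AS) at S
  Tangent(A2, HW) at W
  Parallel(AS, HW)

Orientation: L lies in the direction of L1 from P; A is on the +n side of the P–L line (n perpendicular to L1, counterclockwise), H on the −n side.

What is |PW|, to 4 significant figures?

30.42

The slot axis is L1's direction at -11.9°, so u = (cos -11.9°, sin -11.9°) = (0.9785, -0.2062) and n = (−sin -11.9°, cos -11.9°) = (0.2062, 0.9785). P is at the origin and L lies 29.0 along u from P, so L = 29.0·u = (28.38, -5.980). Tangency of A1 to both parallel lines with radius 9.2 puts A and H at P ± 9.2·n: A = (1.897, 9.002), H = (-1.897, -9.002). Equal radii place S and W the same way about L: S = L + 9.2·n = (30.27, 3.022), W = L − 9.2·n = (26.48, -14.98). Then |PW| = |W − P| = 30.42.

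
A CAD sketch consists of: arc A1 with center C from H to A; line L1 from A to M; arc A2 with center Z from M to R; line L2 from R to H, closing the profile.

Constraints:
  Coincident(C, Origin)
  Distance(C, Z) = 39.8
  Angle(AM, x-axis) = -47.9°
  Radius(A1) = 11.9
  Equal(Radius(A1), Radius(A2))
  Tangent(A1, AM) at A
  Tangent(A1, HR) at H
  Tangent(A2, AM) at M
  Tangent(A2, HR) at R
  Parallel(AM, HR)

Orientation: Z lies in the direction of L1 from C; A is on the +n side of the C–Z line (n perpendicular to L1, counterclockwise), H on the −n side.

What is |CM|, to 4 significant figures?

41.54

The slot axis is L1's direction at -47.9°, so u = (cos -47.9°, sin -47.9°) = (0.6704, -0.7420) and n = (−sin -47.9°, cos -47.9°) = (0.7420, 0.6704). C is at the origin and Z lies 39.8 along u from C, so Z = 39.8·u = (26.68, -29.53). Tangency of A1 to both parallel lines with radius 11.9 puts A and H at C ± 11.9·n: A = (8.830, 7.978), H = (-8.830, -7.978). Equal radii place M and R the same way about Z: M = Z + 11.9·n = (35.51, -21.55), R = Z − 11.9·n = (17.85, -37.51). Then |CM| = |M − C| = 41.54.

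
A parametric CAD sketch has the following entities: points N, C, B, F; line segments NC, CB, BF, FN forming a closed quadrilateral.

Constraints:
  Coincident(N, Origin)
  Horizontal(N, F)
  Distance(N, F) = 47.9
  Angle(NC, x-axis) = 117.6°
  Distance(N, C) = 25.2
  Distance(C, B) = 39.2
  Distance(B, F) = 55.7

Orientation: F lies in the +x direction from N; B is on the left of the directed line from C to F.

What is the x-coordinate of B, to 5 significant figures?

18.525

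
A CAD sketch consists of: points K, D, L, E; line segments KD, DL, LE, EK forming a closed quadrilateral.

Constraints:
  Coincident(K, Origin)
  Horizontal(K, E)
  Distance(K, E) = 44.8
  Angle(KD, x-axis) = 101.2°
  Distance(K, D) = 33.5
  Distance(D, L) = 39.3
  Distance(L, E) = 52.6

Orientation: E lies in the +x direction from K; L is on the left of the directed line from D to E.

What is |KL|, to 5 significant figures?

57.799

K is at the origin; K and E share the same y with |KE| = 44.8 and E in +x, so E = (44.8, 0). KD runs at 101.2° with |KD| = 33.5, so D = (-6.5069, 32.862). L is determined by |DL| = 39.3 and |LE| = 52.6 together: it lies at the intersection of circle(D, 39.3) and circle(E, 52.6). With |DE| = 60.929, the foot of the radical line on DE is 20.434 from D and the perpendicular offset is √(39.3² − 20.434²) = 33.570. Taking the left-of-DE solution: L = (28.806, 50.109).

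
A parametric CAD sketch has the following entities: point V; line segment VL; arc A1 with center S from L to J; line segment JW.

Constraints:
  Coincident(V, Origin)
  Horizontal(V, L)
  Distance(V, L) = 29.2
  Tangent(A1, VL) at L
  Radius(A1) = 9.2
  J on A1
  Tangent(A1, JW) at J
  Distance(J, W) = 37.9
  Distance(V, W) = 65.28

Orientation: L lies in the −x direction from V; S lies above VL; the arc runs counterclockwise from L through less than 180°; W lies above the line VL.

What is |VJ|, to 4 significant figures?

27.63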